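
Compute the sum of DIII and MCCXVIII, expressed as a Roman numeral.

DIII = 503
MCCXVIII = 1218
503 + 1218 = 1721

MDCCXXI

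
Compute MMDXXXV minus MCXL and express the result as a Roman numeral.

MMDXXXV = 2535
MCXL = 1140
2535 - 1140 = 1395

MCCCXCV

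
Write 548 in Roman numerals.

Convert 548 to Roman numerals:
  548 contains 1×500 (D)
  48 contains 1×40 (XL)
  8 contains 1×5 (V)
  3 contains 3×1 (III)

DXLVIII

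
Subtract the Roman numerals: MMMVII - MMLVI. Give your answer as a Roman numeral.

MMMVII = 3007
MMLVI = 2056
3007 - 2056 = 951

CMLI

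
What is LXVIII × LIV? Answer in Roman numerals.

LXVIII = 68
LIV = 54
68 × 54 = 3672

MMMDCLXXII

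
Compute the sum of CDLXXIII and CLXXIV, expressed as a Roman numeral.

CDLXXIII = 473
CLXXIV = 174
473 + 174 = 647

DCXLVII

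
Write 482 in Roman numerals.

Convert 482 to Roman numerals:
  482 contains 1×400 (CD)
  82 contains 1×50 (L)
  32 contains 3×10 (XXX)
  2 contains 2×1 (II)

CDLXXXII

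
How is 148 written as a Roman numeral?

Convert 148 to Roman numerals:
  148 contains 1×100 (C)
  48 contains 1×40 (XL)
  8 contains 1×5 (V)
  3 contains 3×1 (III)

CXLVIII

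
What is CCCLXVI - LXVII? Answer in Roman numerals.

CCCLXVI = 366
LXVII = 67
366 - 67 = 299

CCXCIX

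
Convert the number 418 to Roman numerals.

Convert 418 to Roman numerals:
  418 contains 1×400 (CD)
  18 contains 1×10 (X)
  8 contains 1×5 (V)
  3 contains 3×1 (III)

CDXVIII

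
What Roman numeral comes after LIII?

LIII = 53; next is 54

LIV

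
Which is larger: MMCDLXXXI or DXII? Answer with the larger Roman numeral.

MMCDLXXXI = 2481
DXII = 512
2481 is larger

MMCDLXXXI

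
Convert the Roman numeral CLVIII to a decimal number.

CLVIII: C=100, L=50, V=5, I=1, I=1, I=1
100 + 50 + 5 + 1 + 1 + 1 = 158

158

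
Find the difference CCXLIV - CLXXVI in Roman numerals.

CCXLIV = 244
CLXXVI = 176
244 - 176 = 68

LXVIII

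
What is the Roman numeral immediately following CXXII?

CXXII = 122; next is 123

CXXIII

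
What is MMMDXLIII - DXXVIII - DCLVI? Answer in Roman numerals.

MMMDXLIII = 3543, DXXVIII = 528, DCLVI = 656
3543 - 528 = 3015
3015 - 656 = 2359

MMCCCLIX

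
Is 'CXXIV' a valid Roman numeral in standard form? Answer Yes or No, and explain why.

'CXXIV': Check the rules: uses only the symbols I, V, X, L, C, D, M; no symbol is repeated more than three times in a row; V, L and D each appear at most once; the only place a smaller symbol precedes a larger one is the allowed subtractive pair IV, the symbol right after such a pair (if any) is smaller than the pair's first symbol, and otherwise the values never increase from left to right. Value: C (100) + X (10) + X (10) + IV (4) = 124. So it is a valid standard Roman numeral.

Yes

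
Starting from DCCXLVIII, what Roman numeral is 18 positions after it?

DCCXLVIII = 748
748 + 18 = 766

DCCLXVI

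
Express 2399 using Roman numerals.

Convert 2399 to Roman numerals:
  2399 contains 2×1000 (MM)
  399 contains 3×100 (CCC)
  99 contains 1×90 (XC)
  9 contains 1×9 (IX)

MMCCCXCIX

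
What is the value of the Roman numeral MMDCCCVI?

MMDCCCVI: M=1000, M=1000, D=500, C=100, C=100, C=100, V=5, I=1
1000 + 1000 + 500 + 100 + 100 + 100 + 5 + 1 = 2806

2806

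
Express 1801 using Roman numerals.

Convert 1801 to Roman numerals:
  1801 contains 1×1000 (M)
  801 contains 1×500 (D)
  301 contains 3×100 (CCC)
  1 contains 1×1 (I)

MDCCCI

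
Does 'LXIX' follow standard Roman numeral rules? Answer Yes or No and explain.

'LXIX': Check the rules: uses only the symbols I, V, X, L, C, D, M; no symbol is repeated more than three times in a row; V, L and D each appear at most once; the only place a smaller symbol precedes a larger one is the allowed subtractive pair IX, the symbol right after such a pair (if any) is smaller than the pair's first symbol, and otherwise the values never increase from left to right. Value: L (50) + X (10) + IX (9) = 69. So it is a valid standard Roman numeral.

Yes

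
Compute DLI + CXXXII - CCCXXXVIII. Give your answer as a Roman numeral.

DLI = 551, CXXXII = 132, CCCXXXVIII = 338
551 + 132 = 683
683 - 338 = 345

CCCXLV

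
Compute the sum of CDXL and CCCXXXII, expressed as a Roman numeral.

CDXL = 440
CCCXXXII = 332
440 + 332 = 772

DCCLXXII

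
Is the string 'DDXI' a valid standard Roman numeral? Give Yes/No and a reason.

'DDXI': D should not appear more than once

No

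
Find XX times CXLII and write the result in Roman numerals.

XX = 20
CXLII = 142
20 × 142 = 2840

MMDCCCXL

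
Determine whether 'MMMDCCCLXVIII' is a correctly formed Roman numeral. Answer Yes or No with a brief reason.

'MMMDCCCLXVIII': Check the rules: uses only the symbols I, V, X, L, C, D, M; no symbol is repeated more than three times in a row; V, L and D each appear at most once; no smaller symbol precedes a larger one (values never increase from left to right). Value: M (1000) + M (1000) + M (1000) + D (500) + C (100) + C (100) + C (100) + L (50) + X (10) + V (5) + I (1) + I (1) + I (1) = 3868. So it is a valid standard Roman numeral.

Yes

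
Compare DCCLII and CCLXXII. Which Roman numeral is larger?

DCCLII = 752
CCLXXII = 272
752 is larger

DCCLII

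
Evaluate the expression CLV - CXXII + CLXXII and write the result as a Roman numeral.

CLV = 155, CXXII = 122, CLXXII = 172
155 - 122 = 33
33 + 172 = 205

CCV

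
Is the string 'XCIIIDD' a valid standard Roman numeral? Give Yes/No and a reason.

'XCIIIDD': D should not appear more than once

No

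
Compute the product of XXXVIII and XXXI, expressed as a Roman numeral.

XXXVIII = 38
XXXI = 31
38 × 31 = 1178

MCLXXVIII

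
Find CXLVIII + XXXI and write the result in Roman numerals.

CXLVIII = 148
XXXI = 31
148 + 31 = 179

CLXXIX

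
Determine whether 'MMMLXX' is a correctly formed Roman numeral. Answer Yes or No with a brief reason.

'MMMLXX': Check the rules: uses only the symbols I, V, X, L, C, D, M; no symbol is repeated more than three times in a row; V, L and D each appear at most once; no smaller symbol precedes a larger one (values never increase from left to right). Value: M (1000) + M (1000) + M (1000) + L (50) + X (10) + X (10) = 3070. So it is a valid standard Roman numeral.

Yes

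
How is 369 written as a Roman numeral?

Convert 369 to Roman numerals:
  369 contains 3×100 (CCC)
  69 contains 1×50 (L)
  19 contains 1×10 (X)
  9 contains 1×9 (IX)

CCCLXIX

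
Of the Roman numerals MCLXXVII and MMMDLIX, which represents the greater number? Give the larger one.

MCLXXVII = 1177
MMMDLIX = 3559
3559 is larger

MMMDLIX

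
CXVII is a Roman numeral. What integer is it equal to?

CXVII: C=100, X=10, V=5, I=1, I=1
100 + 10 + 5 + 1 + 1 = 117

117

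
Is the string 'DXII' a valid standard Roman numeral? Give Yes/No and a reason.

'DXII': Check the rules: uses only the symbols I, V, X, L, C, D, M; no symbol is repeated more than three times in a row; V, L and D each appear at most once; no smaller symbol precedes a larger one (values never increase from left to right). Value: D (500) + X (10) + I (1) + I (1) = 512. So it is a valid standard Roman numeral.

Yes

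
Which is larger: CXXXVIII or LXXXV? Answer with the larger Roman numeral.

CXXXVIII = 138
LXXXV = 85
138 is larger

CXXXVIII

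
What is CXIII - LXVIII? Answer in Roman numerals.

CXIII = 113
LXVIII = 68
113 - 68 = 45

XLV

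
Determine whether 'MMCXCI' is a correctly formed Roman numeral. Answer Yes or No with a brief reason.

'MMCXCI': Check the rules: uses only the symbols I, V, X, L, C, D, M; no symbol is repeated more than three times in a row; V, L and D each appear at most once; the only place a smaller symbol precedes a larger one is the allowed subtractive pair XC, the symbol right after such a pair (if any) is smaller than the pair's first symbol, and otherwise the values never increase from left to right. Value: M (1000) + M (1000) + C (100) + XC (90) + I (1) = 2191. So it is a valid standard Roman numeral.

Yes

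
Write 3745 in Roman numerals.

Convert 3745 to Roman numerals:
  3745 contains 3×1000 (MMM)
  745 contains 1×500 (D)
  245 contains 2×100 (CC)
  45 contains 1×40 (XL)
  5 contains 1×5 (V)

MMMDCCXLV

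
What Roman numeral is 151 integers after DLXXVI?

DLXXVI = 576
576 + 151 = 727

DCCXXVII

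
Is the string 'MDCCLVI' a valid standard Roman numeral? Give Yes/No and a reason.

'MDCCLVI': Check the rules: uses only the symbols I, V, X, L, C, D, M; no symbol is repeated more than three times in a row; V, L and D each appear at most once; no smaller symbol precedes a larger one (values never increase from left to right). Value: M (1000) + D (500) + C (100) + C (100) + L (50) + V (5) + I (1) = 1756. So it is a valid standard Roman numeral.

Yes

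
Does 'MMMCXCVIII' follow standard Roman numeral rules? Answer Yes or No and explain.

'MMMCXCVIII': Check the rules: uses only the symbols I, V, X, L, C, D, M; no symbol is repeated more than three times in a row; V, L and D each appear at most once; the only place a smaller symbol precedes a larger one is the allowed subtractive pair XC, the symbol right after such a pair (if any) is smaller than the pair's first symbol, and otherwise the values never increase from left to right. Value: M (1000) + M (1000) + M (1000) + C (100) + XC (90) + V (5) + I (1) + I (1) + I (1) = 3198. So it is a valid standard Roman numeral.

Yes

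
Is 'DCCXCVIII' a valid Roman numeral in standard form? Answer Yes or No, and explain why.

'DCCXCVIII': Check the rules: uses only the symbols I, V, X, L, C, D, M; no symbol is repeated more than three times in a row; V, L and D each appear at most once; the only place a smaller symbol precedes a larger one is the allowed subtractive pair XC, the symbol right after such a pair (if any) is smaller than the pair's first symbol, and otherwise the values never increase from left to right. Value: D (500) + C (100) + C (100) + XC (90) + V (5) + I (1) + I (1) + I (1) = 798. So it is a valid standard Roman numeral.

Yes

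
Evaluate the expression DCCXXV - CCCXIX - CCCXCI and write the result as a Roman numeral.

DCCXXV = 725, CCCXIX = 319, CCCXCI = 391
725 - 319 = 406
406 - 391 = 15

XV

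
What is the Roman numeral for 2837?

Convert 2837 to Roman numerals:
  2837 contains 2×1000 (MM)
  837 contains 1×500 (D)
  337 contains 3×100 (CCC)
  37 contains 3×10 (XXX)
  7 contains 1×5 (V)
  2 contains 2×1 (II)

MMDCCCXXXVII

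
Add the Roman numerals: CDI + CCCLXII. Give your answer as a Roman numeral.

CDI = 401
CCCLXII = 362
401 + 362 = 763

DCCLXIII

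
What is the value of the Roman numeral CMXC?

CMXC: CM=900, XC=90
900 + 90 = 990

990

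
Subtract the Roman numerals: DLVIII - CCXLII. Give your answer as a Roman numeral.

DLVIII = 558
CCXLII = 242
558 - 242 = 316

CCCXVI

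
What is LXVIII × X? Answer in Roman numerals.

LXVIII = 68
X = 10
68 × 10 = 680

DCLXXX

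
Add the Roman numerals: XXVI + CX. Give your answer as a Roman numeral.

XXVI = 26
CX = 110
26 + 110 = 136

CXXXVI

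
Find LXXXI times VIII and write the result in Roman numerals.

LXXXI = 81
VIII = 8
81 × 8 = 648

DCXLVIII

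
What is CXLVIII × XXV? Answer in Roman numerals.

CXLVIII = 148
XXV = 25
148 × 25 = 3700

MMMDCC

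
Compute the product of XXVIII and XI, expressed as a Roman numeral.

XXVIII = 28
XI = 11
28 × 11 = 308

CCCVIII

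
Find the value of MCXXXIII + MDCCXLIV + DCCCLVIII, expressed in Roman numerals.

MCXXXIII = 1133, MDCCXLIV = 1744, DCCCLVIII = 858
1133 + 1744 = 2877
2877 + 858 = 3735

MMMDCCXXXV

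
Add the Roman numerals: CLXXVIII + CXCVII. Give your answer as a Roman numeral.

CLXXVIII = 178
CXCVII = 197
178 + 197 = 375

CCCLXXV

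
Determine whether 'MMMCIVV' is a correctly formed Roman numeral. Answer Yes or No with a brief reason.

'MMMCIVV': V should not appear more than once

No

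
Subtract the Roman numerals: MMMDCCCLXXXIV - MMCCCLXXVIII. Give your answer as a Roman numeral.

MMMDCCCLXXXIV = 3884
MMCCCLXXVIII = 2378
3884 - 2378 = 1506

MDVI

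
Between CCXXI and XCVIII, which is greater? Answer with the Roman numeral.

CCXXI = 221
XCVIII = 98
221 is larger

CCXXI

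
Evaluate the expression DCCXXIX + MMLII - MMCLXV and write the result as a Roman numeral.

DCCXXIX = 729, MMLII = 2052, MMCLXV = 2165
729 + 2052 = 2781
2781 - 2165 = 616

DCXVI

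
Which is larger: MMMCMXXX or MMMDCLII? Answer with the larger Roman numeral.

MMMCMXXX = 3930
MMMDCLII = 3652
3930 is larger

MMMCMXXX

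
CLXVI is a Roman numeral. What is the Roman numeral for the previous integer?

CLXVI = 166; previous is 165

CLXV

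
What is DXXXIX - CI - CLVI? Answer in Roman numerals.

DXXXIX = 539, CI = 101, CLVI = 156
539 - 101 = 438
438 - 156 = 282

CCLXXXII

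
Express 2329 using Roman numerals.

Convert 2329 to Roman numerals:
  2329 contains 2×1000 (MM)
  329 contains 3×100 (CCC)
  29 contains 2×10 (XX)
  9 contains 1×9 (IX)

MMCCCXXIX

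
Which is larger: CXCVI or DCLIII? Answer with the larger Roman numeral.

CXCVI = 196
DCLIII = 653
653 is larger

DCLIII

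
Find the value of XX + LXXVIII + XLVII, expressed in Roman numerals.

XX = 20, LXXVIII = 78, XLVII = 47
20 + 78 = 98
98 + 47 = 145

CXLV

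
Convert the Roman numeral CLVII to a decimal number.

CLVII: C=100, L=50, V=5, I=1, I=1
100 + 50 + 5 + 1 + 1 = 157

157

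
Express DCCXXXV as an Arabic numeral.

DCCXXXV: D=500, C=100, C=100, X=10, X=10, X=10, V=5
500 + 100 + 100 + 10 + 10 + 10 + 5 = 735

735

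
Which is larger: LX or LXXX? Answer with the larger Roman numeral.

LX = 60
LXXX = 80
80 is larger

LXXX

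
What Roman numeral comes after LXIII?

LXIII = 63, so the next integer is 63 + 1 = 64

LXIV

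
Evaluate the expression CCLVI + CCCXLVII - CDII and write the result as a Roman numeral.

CCLVI = 256, CCCXLVII = 347, CDII = 402
256 + 347 = 603
603 - 402 = 201

CCI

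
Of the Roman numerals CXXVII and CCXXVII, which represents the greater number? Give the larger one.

CXXVII = 127
CCXXVII = 227
227 is larger

CCXXVII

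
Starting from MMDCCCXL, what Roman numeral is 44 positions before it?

MMDCCCXL = 2840
2840 - 44 = 2796

MMDCCXCVI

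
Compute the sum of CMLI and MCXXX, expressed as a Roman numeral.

CMLI = 951
MCXXX = 1130
951 + 1130 = 2081

MMLXXXI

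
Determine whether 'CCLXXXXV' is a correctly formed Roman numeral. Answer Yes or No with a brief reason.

'CCLXXXXV': More than 3 consecutive X's

No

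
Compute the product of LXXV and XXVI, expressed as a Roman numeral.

LXXV = 75
XXVI = 26
75 × 26 = 1950

MCML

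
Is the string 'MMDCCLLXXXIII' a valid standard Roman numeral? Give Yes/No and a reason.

'MMDCCLLXXXIII': L should not appear more than once

No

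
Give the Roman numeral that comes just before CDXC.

CDXC = 490, so the previous integer is 490 - 1 = 489

CDLXXXIX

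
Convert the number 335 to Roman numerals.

Convert 335 to Roman numerals:
  335 contains 3×100 (CCC)
  35 contains 3×10 (XXX)
  5 contains 1×5 (V)

CCCXXXV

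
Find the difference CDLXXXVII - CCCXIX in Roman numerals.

CDLXXXVII = 487
CCCXIX = 319
487 - 319 = 168

CLXVIII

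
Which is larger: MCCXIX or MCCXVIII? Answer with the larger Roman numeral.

MCCXIX = 1219
MCCXVIII = 1218
1219 is larger

MCCXIX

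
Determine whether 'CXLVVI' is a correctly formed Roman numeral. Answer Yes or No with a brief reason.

'CXLVVI': V should not appear more than once

No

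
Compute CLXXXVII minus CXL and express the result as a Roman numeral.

CLXXXVII = 187
CXL = 140
187 - 140 = 47

XLVII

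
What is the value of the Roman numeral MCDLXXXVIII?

MCDLXXXVIII: M=1000, CD=400, L=50, X=10, X=10, X=10, V=5, I=1, I=1, I=1
1000 + 400 + 50 + 10 + 10 + 10 + 5 + 1 + 1 + 1 = 1488

1488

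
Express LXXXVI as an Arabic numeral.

LXXXVI: L=50, X=10, X=10, X=10, V=5, I=1
50 + 10 + 10 + 10 + 5 + 1 = 86

86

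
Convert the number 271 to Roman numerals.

Convert 271 to Roman numerals:
  271 contains 2×100 (CC)
  71 contains 1×50 (L)
  21 contains 2×10 (XX)
  1 contains 1×1 (I)

CCLXXI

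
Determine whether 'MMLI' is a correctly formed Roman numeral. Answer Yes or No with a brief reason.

'MMLI': Check the rules: uses only the symbols I, V, X, L, C, D, M; no symbol is repeated more than three times in a row; V, L and D each appear at most once; no smaller symbol precedes a larger one (values never increase from left to right). Value: M (1000) + M (1000) + L (50) + I (1) = 2051. So it is a valid standard Roman numeral.

Yes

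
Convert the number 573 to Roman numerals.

Convert 573 to Roman numerals:
  573 contains 1×500 (D)
  73 contains 1×50 (L)
  23 contains 2×10 (XX)
  3 contains 3×1 (III)

DLXXIII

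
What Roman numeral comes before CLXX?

CLXX = 170; previous is 169

CLXIX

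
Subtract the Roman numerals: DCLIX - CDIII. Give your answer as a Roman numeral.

DCLIX = 659
CDIII = 403
659 - 403 = 256

CCLVI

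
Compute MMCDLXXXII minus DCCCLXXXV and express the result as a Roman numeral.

MMCDLXXXII = 2482
DCCCLXXXV = 885
2482 - 885 = 1597

MDXCVII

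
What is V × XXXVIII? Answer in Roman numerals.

V = 5
XXXVIII = 38
5 × 38 = 190

CXC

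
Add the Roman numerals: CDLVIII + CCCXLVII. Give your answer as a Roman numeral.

CDLVIII = 458
CCCXLVII = 347
458 + 347 = 805

DCCCV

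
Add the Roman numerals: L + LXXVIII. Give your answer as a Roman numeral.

L = 50
LXXVIII = 78
50 + 78 = 128

CXXVIII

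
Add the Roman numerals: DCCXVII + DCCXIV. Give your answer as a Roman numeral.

DCCXVII = 717
DCCXIV = 714
717 + 714 = 1431

MCDXXXI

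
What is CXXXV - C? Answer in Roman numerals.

CXXXV = 135
C = 100
135 - 100 = 35

XXXV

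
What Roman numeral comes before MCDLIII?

MCDLIII = 1453, so the previous integer is 1453 - 1 = 1452

MCDLII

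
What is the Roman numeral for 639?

Convert 639 to Roman numerals:
  639 contains 1×500 (D)
  139 contains 1×100 (C)
  39 contains 3×10 (XXX)
  9 contains 1×9 (IX)

DCXXXIX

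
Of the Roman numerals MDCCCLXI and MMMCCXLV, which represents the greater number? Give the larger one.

MDCCCLXI = 1861
MMMCCXLV = 3245
3245 is larger

MMMCCXLV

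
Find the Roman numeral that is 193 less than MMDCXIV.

MMDCXIV = 2614
2614 - 193 = 2421

MMCDXXI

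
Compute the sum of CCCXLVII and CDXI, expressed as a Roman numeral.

CCCXLVII = 347
CDXI = 411
347 + 411 = 758

DCCLVIII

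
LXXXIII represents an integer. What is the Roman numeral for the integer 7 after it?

LXXXIII = 83
83 + 7 = 90

XC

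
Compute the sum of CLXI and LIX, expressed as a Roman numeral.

CLXI = 161
LIX = 59
161 + 59 = 220

CCXX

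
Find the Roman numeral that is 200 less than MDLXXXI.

MDLXXXI = 1581
1581 - 200 = 1381

MCCCLXXXI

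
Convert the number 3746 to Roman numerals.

Convert 3746 to Roman numerals:
  3746 contains 3×1000 (MMM)
  746 contains 1×500 (D)
  246 contains 2×100 (CC)
  46 contains 1×40 (XL)
  6 contains 1×5 (V)
  1 contains 1×1 (I)

MMMDCCXLVI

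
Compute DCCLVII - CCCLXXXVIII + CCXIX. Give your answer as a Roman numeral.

DCCLVII = 757, CCCLXXXVIII = 388, CCXIX = 219
757 - 388 = 369
369 + 219 = 588

DLXXXVIII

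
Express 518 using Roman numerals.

Convert 518 to Roman numerals:
  518 contains 1×500 (D)
  18 contains 1×10 (X)
  8 contains 1×5 (V)
  3 contains 3×1 (III)

DXVIII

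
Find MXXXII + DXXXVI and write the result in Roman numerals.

MXXXII = 1032
DXXXVI = 536
1032 + 536 = 1568

MDLXVIII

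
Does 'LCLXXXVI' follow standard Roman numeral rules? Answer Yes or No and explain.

'LCLXXXVI': L should not appear more than once

No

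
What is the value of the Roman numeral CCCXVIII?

CCCXVIII: C=100, C=100, C=100, X=10, V=5, I=1, I=1, I=1
100 + 100 + 100 + 10 + 5 + 1 + 1 + 1 = 318

318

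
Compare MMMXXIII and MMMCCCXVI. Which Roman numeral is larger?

MMMXXIII = 3023
MMMCCCXVI = 3316
3316 is larger

MMMCCCXVI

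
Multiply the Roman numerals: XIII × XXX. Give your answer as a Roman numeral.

XIII = 13
XXX = 30
13 × 30 = 390

CCCXC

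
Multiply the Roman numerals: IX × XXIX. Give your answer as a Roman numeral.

IX = 9
XXIX = 29
9 × 29 = 261

CCLXI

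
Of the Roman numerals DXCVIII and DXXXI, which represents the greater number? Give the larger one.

DXCVIII = 598
DXXXI = 531
598 is larger

DXCVIII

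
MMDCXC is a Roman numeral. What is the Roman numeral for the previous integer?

MMDCXC = 2690; previous is 2689

MMDCLXXXIX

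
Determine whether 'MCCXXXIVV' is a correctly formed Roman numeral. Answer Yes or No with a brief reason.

'MCCXXXIVV': V should not appear more than once

No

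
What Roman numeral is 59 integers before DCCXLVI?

DCCXLVI = 746
746 - 59 = 687

DCLXXXVII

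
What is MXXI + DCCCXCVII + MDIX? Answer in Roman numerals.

MXXI = 1021, DCCCXCVII = 897, MDIX = 1509
1021 + 897 = 1918
1918 + 1509 = 3427

MMMCDXXVII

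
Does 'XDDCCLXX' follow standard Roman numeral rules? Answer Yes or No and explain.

'XDDCCLXX': D should not appear more than once

No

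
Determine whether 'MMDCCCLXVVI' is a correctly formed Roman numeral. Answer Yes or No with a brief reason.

'MMDCCCLXVVI': V should not appear more than once

No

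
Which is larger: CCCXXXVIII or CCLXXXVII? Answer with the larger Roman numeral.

CCCXXXVIII = 338
CCLXXXVII = 287
338 is larger

CCCXXXVIII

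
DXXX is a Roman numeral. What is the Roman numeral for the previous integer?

DXXX = 530; previous is 529

DXXIX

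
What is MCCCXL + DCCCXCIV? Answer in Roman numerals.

MCCCXL = 1340
DCCCXCIV = 894
1340 + 894 = 2234

MMCCXXXIV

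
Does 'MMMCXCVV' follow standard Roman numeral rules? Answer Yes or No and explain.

'MMMCXCVV': V should not appear more than once

No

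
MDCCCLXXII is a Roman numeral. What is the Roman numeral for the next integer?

MDCCCLXXII = 1872; next is 1873

MDCCCLXXIII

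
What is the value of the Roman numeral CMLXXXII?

CMLXXXII: CM=900, L=50, X=10, X=10, X=10, I=1, I=1
900 + 50 + 10 + 10 + 10 + 1 + 1 = 982

982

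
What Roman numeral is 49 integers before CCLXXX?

CCLXXX = 280
280 - 49 = 231

CCXXXI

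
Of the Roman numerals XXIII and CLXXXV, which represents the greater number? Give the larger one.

XXIII = 23
CLXXXV = 185
185 is larger

CLXXXV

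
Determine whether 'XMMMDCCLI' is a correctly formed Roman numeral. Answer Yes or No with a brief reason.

'XMMMDCCLI': Invalid subtractive combination: XM

No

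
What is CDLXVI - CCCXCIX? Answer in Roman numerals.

CDLXVI = 466
CCCXCIX = 399
466 - 399 = 67

LXVII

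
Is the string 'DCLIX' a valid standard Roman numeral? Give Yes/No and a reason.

'DCLIX': Check the rules: uses only the symbols I, V, X, L, C, D, M; no symbol is repeated more than three times in a row; V, L and D each appear at most once; the only place a smaller symbol precedes a larger one is the allowed subtractive pair IX, the symbol right after such a pair (if any) is smaller than the pair's first symbol, and otherwise the values never increase from left to right. Value: D (500) + C (100) + L (50) + IX (9) = 659. So it is a valid standard Roman numeral.

Yes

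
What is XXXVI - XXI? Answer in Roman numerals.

XXXVI = 36
XXI = 21
36 - 21 = 15

XV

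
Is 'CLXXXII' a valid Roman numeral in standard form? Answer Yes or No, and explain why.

'CLXXXII': Check the rules: uses only the symbols I, V, X, L, C, D, M; no symbol is repeated more than three times in a row; V, L and D each appear at most once; no smaller symbol precedes a larger one (values never increase from left to right). Value: C (100) + L (50) + X (10) + X (10) + X (10) + I (1) + I (1) = 182. So it is a valid standard Roman numeral.

Yes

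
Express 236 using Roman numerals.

Convert 236 to Roman numerals:
  236 contains 2×100 (CC)
  36 contains 3×10 (XXX)
  6 contains 1×5 (V)
  1 contains 1×1 (I)

CCXXXVI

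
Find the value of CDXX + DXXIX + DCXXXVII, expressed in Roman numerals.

CDXX = 420, DXXIX = 529, DCXXXVII = 637
420 + 529 = 949
949 + 637 = 1586

MDLXXXVI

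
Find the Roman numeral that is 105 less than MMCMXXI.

MMCMXXI = 2921
2921 - 105 = 2816

MMDCCCXVI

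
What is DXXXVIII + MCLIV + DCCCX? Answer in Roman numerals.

DXXXVIII = 538, MCLIV = 1154, DCCCX = 810
538 + 1154 = 1692
1692 + 810 = 2502

MMDII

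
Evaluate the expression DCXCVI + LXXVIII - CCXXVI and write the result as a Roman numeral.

DCXCVI = 696, LXXVIII = 78, CCXXVI = 226
696 + 78 = 774
774 - 226 = 548

DXLVIII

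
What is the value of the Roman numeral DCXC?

DCXC: D=500, C=100, XC=90
500 + 100 + 90 = 690

690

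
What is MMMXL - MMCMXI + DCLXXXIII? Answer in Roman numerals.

MMMXL = 3040, MMCMXI = 2911, DCLXXXIII = 683
3040 - 2911 = 129
129 + 683 = 812

DCCCXII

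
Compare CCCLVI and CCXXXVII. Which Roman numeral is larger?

CCCLVI = 356
CCXXXVII = 237
356 is larger

CCCLVI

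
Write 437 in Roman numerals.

Convert 437 to Roman numerals:
  437 contains 1×400 (CD)
  37 contains 3×10 (XXX)
  7 contains 1×5 (V)
  2 contains 2×1 (II)

CDXXXVII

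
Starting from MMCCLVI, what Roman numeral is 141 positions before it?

MMCCLVI = 2256
2256 - 141 = 2115

MMCXV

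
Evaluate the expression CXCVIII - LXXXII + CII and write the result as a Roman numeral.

CXCVIII = 198, LXXXII = 82, CII = 102
198 - 82 = 116
116 + 102 = 218

CCXVIII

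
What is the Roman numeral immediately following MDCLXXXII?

MDCLXXXII = 1682; next is 1683

MDCLXXXIII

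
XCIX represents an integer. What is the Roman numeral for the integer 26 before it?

XCIX = 99
99 - 26 = 73

LXXIII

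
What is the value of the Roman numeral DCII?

DCII: D=500, C=100, I=1, I=1
500 + 100 + 1 + 1 = 602

602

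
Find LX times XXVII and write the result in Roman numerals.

LX = 60
XXVII = 27
60 × 27 = 1620

MDCXX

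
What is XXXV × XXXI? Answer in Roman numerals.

XXXV = 35
XXXI = 31
35 × 31 = 1085

MLXXXV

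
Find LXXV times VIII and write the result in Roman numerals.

LXXV = 75
VIII = 8
75 × 8 = 600

DC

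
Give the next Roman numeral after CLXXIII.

CLXXIII = 173, so the next integer is 173 + 1 = 174

CLXXIV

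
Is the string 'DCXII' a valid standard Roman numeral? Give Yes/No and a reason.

'DCXII': Check the rules: uses only the symbols I, V, X, L, C, D, M; no symbol is repeated more than three times in a row; V, L and D each appear at most once; no smaller symbol precedes a larger one (values never increase from left to right). Value: D (500) + C (100) + X (10) + I (1) + I (1) = 612. So it is a valid standard Roman numeral.

Yes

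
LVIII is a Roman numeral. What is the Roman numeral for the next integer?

LVIII = 58; next is 59

LIX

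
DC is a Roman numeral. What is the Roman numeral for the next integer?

DC = 600; next is 601

DCI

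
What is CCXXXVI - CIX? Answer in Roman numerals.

CCXXXVI = 236
CIX = 109
236 - 109 = 127

CXXVII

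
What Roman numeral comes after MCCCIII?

MCCCIII = 1303, so the next integer is 1303 + 1 = 1304

MCCCIV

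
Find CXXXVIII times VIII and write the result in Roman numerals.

CXXXVIII = 138
VIII = 8
138 × 8 = 1104

MCIV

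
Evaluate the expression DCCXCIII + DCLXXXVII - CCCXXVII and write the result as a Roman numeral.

DCCXCIII = 793, DCLXXXVII = 687, CCCXXVII = 327
793 + 687 = 1480
1480 - 327 = 1153

MCLIII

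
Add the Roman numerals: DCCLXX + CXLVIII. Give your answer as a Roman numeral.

DCCLXX = 770
CXLVIII = 148
770 + 148 = 918

CMXVIII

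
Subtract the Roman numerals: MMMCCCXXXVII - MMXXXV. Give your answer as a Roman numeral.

MMMCCCXXXVII = 3337
MMXXXV = 2035
3337 - 2035 = 1302

MCCCII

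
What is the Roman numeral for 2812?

Convert 2812 to Roman numerals:
  2812 contains 2×1000 (MM)
  812 contains 1×500 (D)
  312 contains 3×100 (CCC)
  12 contains 1×10 (X)
  2 contains 2×1 (II)

MMDCCCXII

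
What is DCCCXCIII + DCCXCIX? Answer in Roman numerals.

DCCCXCIII = 893
DCCXCIX = 799
893 + 799 = 1692

MDCXCII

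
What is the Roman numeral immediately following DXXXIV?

DXXXIV = 534; next is 535

DXXXV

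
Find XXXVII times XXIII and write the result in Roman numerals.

XXXVII = 37
XXIII = 23
37 × 23 = 851

DCCCLI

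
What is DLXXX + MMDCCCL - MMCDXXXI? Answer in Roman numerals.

DLXXX = 580, MMDCCCL = 2850, MMCDXXXI = 2431
580 + 2850 = 3430
3430 - 2431 = 999

CMXCIX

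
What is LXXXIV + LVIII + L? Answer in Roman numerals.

LXXXIV = 84, LVIII = 58, L = 50
84 + 58 = 142
142 + 50 = 192

CXCII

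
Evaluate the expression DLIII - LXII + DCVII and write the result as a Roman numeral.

DLIII = 553, LXII = 62, DCVII = 607
553 - 62 = 491
491 + 607 = 1098

MXCVIII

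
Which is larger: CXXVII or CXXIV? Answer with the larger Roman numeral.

CXXVII = 127
CXXIV = 124
127 is larger

CXXVII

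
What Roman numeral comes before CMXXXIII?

CMXXXIII = 933; previous is 932

CMXXXII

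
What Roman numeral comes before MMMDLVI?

MMMDLVI = 3556, so the previous integer is 3556 - 1 = 3555

MMMDLV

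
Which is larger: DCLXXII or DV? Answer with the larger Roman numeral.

DCLXXII = 672
DV = 505
672 is larger

DCLXXII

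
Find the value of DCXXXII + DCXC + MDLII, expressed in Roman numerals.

DCXXXII = 632, DCXC = 690, MDLII = 1552
632 + 690 = 1322
1322 + 1552 = 2874

MMDCCCLXXIV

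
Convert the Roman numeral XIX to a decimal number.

XIX: X=10, IX=9
10 + 9 = 19

19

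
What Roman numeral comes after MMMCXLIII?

MMMCXLIII = 3143, so the next integer is 3143 + 1 = 3144

MMMCXLIV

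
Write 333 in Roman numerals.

Convert 333 to Roman numerals:
  333 contains 3×100 (CCC)
  33 contains 3×10 (XXX)
  3 contains 3×1 (III)

CCCXXXIII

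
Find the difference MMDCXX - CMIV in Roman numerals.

MMDCXX = 2620
CMIV = 904
2620 - 904 = 1716

MDCCXVI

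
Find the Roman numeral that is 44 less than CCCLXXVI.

CCCLXXVI = 376
376 - 44 = 332

CCCXXXII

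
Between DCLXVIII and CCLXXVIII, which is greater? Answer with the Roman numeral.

DCLXVIII = 668
CCLXXVIII = 278
668 is larger

DCLXVIII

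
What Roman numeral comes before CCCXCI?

CCCXCI = 391, so the previous integer is 391 - 1 = 390

CCCXC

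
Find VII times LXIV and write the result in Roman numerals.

VII = 7
LXIV = 64
7 × 64 = 448

CDXLVIII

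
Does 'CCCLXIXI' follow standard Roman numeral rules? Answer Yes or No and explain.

'CCCLXIXI': I cannot come right after the subtractive pair IX: once I is subtracted in IX, the next symbol must be smaller than I

No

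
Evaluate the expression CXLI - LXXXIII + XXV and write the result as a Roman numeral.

CXLI = 141, LXXXIII = 83, XXV = 25
141 - 83 = 58
58 + 25 = 83

LXXXIII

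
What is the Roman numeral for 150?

Convert 150 to Roman numerals:
  150 contains 1×100 (C)
  50 contains 1×50 (L)

CL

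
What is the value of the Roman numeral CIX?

CIX: C=100, IX=9
100 + 9 = 109

109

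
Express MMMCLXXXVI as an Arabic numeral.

MMMCLXXXVI: M=1000, M=1000, M=1000, C=100, L=50, X=10, X=10, X=10, V=5, I=1
1000 + 1000 + 1000 + 100 + 50 + 10 + 10 + 10 + 5 + 1 = 3186

3186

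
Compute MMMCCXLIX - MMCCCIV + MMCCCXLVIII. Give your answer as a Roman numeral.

MMMCCXLIX = 3249, MMCCCIV = 2304, MMCCCXLVIII = 2348
3249 - 2304 = 945
945 + 2348 = 3293

MMMCCXCIII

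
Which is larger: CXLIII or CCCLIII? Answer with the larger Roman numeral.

CXLIII = 143
CCCLIII = 353
353 is larger

CCCLIII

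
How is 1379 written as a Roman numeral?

Convert 1379 to Roman numerals:
  1379 contains 1×1000 (M)
  379 contains 3×100 (CCC)
  79 contains 1×50 (L)
  29 contains 2×10 (XX)
  9 contains 1×9 (IX)

MCCCLXXIX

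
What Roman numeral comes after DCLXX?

DCLXX = 670; next is 671

DCLXXI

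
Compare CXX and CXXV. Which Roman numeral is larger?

CXX = 120
CXXV = 125
125 is larger

CXXV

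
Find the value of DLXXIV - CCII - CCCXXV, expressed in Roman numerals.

DLXXIV = 574, CCII = 202, CCCXXV = 325
574 - 202 = 372
372 - 325 = 47

XLVII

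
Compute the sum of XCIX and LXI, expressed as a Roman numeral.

XCIX = 99
LXI = 61
99 + 61 = 160

CLX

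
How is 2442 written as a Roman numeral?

Convert 2442 to Roman numerals:
  2442 contains 2×1000 (MM)
  442 contains 1×400 (CD)
  42 contains 1×40 (XL)
  2 contains 2×1 (II)

MMCDXLII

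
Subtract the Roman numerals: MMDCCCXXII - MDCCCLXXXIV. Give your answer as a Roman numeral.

MMDCCCXXII = 2822
MDCCCLXXXIV = 1884
2822 - 1884 = 938

CMXXXVIII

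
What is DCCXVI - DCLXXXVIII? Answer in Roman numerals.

DCCXVI = 716
DCLXXXVIII = 688
716 - 688 = 28

XXVIII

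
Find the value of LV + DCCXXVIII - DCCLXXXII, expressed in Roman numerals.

LV = 55, DCCXXVIII = 728, DCCLXXXII = 782
55 + 728 = 783
783 - 782 = 1

I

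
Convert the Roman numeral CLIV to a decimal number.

CLIV: C=100, L=50, IV=4
100 + 50 + 4 = 154

154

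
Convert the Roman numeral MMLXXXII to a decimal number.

MMLXXXII: M=1000, M=1000, L=50, X=10, X=10, X=10, I=1, I=1
1000 + 1000 + 50 + 10 + 10 + 10 + 1 + 1 = 2082

2082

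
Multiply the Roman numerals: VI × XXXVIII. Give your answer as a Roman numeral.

VI = 6
XXXVIII = 38
6 × 38 = 228

CCXXVIII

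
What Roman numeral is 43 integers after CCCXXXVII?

CCCXXXVII = 337
337 + 43 = 380

CCCLXXX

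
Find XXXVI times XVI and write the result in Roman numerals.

XXXVI = 36
XVI = 16
36 × 16 = 576

DLXXVI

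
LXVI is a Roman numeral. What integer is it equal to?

LXVI: L=50, X=10, V=5, I=1
50 + 10 + 5 + 1 = 66

66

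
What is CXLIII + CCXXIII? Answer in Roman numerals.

CXLIII = 143
CCXXIII = 223
143 + 223 = 366

CCCLXVI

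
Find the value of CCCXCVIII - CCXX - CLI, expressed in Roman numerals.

CCCXCVIII = 398, CCXX = 220, CLI = 151
398 - 220 = 178
178 - 151 = 27

XXVII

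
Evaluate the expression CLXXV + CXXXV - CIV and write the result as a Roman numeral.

CLXXV = 175, CXXXV = 135, CIV = 104
175 + 135 = 310
310 - 104 = 206

CCVI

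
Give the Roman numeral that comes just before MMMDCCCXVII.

MMMDCCCXVII = 3817; previous is 3816

MMMDCCCXVI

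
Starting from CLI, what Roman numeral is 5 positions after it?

CLI = 151
151 + 5 = 156

CLVI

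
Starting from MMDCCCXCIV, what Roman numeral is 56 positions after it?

MMDCCCXCIV = 2894
2894 + 56 = 2950

MMCML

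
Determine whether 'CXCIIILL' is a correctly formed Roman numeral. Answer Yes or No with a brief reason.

'CXCIIILL': L should not appear more than once

No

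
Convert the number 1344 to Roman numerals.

Convert 1344 to Roman numerals:
  1344 contains 1×1000 (M)
  344 contains 3×100 (CCC)
  44 contains 1×40 (XL)
  4 contains 1×4 (IV)

MCCCXLIV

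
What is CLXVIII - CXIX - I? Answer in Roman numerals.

CLXVIII = 168, CXIX = 119, I = 1
168 - 119 = 49
49 - 1 = 48

XLVIII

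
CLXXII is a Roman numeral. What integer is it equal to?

CLXXII: C=100, L=50, X=10, X=10, I=1, I=1
100 + 50 + 10 + 10 + 1 + 1 = 172

172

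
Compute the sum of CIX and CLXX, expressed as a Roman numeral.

CIX = 109
CLXX = 170
109 + 170 = 279

CCLXXIX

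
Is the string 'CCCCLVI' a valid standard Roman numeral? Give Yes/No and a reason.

'CCCCLVI': More than 3 consecutive C's

No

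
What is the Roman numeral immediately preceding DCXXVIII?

DCXXVIII = 628, so the previous integer is 628 - 1 = 627

DCXXVII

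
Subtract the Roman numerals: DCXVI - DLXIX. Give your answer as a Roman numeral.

DCXVI = 616
DLXIX = 569
616 - 569 = 47

XLVII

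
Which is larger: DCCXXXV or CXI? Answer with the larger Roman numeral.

DCCXXXV = 735
CXI = 111
735 is larger

DCCXXXV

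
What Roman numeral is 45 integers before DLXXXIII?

DLXXXIII = 583
583 - 45 = 538

DXXXVIII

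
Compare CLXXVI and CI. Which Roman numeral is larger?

CLXXVI = 176
CI = 101
176 is larger

CLXXVI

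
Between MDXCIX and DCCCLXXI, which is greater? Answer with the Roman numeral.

MDXCIX = 1599
DCCCLXXI = 871
1599 is larger

MDXCIX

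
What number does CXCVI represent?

CXCVI: C=100, XC=90, V=5, I=1
100 + 90 + 5 + 1 = 196

196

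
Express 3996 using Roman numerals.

Convert 3996 to Roman numerals:
  3996 contains 3×1000 (MMM)
  996 contains 1×900 (CM)
  96 contains 1×90 (XC)
  6 contains 1×5 (V)
  1 contains 1×1 (I)

MMMCMXCVI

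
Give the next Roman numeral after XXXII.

XXXII = 32; next is 33

XXXIII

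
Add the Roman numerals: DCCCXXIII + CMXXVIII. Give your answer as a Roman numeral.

DCCCXXIII = 823
CMXXVIII = 928
823 + 928 = 1751

MDCCLI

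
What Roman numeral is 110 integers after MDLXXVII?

MDLXXVII = 1577
1577 + 110 = 1687

MDCLXXXVII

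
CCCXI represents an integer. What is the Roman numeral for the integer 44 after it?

CCCXI = 311
311 + 44 = 355

CCCLV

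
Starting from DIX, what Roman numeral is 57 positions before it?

DIX = 509
509 - 57 = 452

CDLII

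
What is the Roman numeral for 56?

Convert 56 to Roman numerals:
  56 contains 1×50 (L)
  6 contains 1×5 (V)
  1 contains 1×1 (I)

LVI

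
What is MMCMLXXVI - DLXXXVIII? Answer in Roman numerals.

MMCMLXXVI = 2976
DLXXXVIII = 588
2976 - 588 = 2388

MMCCCLXXXVIII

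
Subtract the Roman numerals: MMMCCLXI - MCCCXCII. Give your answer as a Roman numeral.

MMMCCLXI = 3261
MCCCXCII = 1392
3261 - 1392 = 1869

MDCCCLXIX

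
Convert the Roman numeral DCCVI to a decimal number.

DCCVI: D=500, C=100, C=100, V=5, I=1
500 + 100 + 100 + 5 + 1 = 706

706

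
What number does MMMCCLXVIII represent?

MMMCCLXVIII: M=1000, M=1000, M=1000, C=100, C=100, L=50, X=10, V=5, I=1, I=1, I=1
1000 + 1000 + 1000 + 100 + 100 + 50 + 10 + 5 + 1 + 1 + 1 = 3268

3268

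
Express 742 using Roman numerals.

Convert 742 to Roman numerals:
  742 contains 1×500 (D)
  242 contains 2×100 (CC)
  42 contains 1×40 (XL)
  2 contains 2×1 (II)

DCCXLII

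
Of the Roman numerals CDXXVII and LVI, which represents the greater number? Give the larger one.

CDXXVII = 427
LVI = 56
427 is larger

CDXXVII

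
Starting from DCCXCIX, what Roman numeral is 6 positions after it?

DCCXCIX = 799
799 + 6 = 805

DCCCV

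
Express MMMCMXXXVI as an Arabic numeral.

MMMCMXXXVI: M=1000, M=1000, M=1000, CM=900, X=10, X=10, X=10, V=5, I=1
1000 + 1000 + 1000 + 900 + 10 + 10 + 10 + 5 + 1 = 3936

3936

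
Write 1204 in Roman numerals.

Convert 1204 to Roman numerals:
  1204 contains 1×1000 (M)
  204 contains 2×100 (CC)
  4 contains 1×4 (IV)

MCCIV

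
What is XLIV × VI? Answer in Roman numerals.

XLIV = 44
VI = 6
44 × 6 = 264

CCLXIV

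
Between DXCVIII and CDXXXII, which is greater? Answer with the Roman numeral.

DXCVIII = 598
CDXXXII = 432
598 is larger

DXCVIII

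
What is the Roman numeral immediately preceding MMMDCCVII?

MMMDCCVII = 3707, so the previous integer is 3707 - 1 = 3706

MMMDCCVI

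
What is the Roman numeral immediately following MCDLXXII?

MCDLXXII = 1472, so the next integer is 1472 + 1 = 1473

MCDLXXIII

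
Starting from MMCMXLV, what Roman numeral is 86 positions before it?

MMCMXLV = 2945
2945 - 86 = 2859

MMDCCCLIX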